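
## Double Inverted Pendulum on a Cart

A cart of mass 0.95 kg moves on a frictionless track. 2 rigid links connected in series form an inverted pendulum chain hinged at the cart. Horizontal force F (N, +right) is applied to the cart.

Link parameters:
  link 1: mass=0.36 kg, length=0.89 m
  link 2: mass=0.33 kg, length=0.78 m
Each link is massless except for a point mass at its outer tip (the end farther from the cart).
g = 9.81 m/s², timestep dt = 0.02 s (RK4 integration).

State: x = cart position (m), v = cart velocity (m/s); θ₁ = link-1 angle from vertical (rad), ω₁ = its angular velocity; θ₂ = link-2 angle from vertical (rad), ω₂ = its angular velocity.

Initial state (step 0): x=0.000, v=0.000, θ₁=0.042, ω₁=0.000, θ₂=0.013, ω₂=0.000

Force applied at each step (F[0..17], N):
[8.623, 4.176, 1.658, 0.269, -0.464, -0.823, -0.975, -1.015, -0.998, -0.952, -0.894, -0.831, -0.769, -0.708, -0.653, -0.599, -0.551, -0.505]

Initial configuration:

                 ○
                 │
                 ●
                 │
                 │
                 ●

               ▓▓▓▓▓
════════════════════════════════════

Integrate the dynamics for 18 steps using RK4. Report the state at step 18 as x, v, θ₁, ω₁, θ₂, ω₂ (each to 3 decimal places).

Answer: x=0.063, v=0.060, θ₁=-0.009, ω₁=-0.019, θ₂=-0.002, ω₂=-0.030

Derivation:
apply F[0]=+8.623 → step 1: x=0.002, v=0.175, θ₁=0.040, ω₁=-0.182, θ₂=0.013, ω₂=-0.014
apply F[1]=+4.176 → step 2: x=0.006, v=0.258, θ₁=0.036, ω₁=-0.261, θ₂=0.012, ω₂=-0.027
apply F[2]=+1.658 → step 3: x=0.012, v=0.288, θ₁=0.030, ω₁=-0.283, θ₂=0.012, ω₂=-0.037
apply F[3]=+0.269 → step 4: x=0.017, v=0.290, θ₁=0.025, ω₁=-0.276, θ₂=0.011, ω₂=-0.044
apply F[4]=-0.464 → step 5: x=0.023, v=0.277, θ₁=0.019, ω₁=-0.254, θ₂=0.010, ω₂=-0.050
apply F[5]=-0.823 → step 6: x=0.028, v=0.257, θ₁=0.015, ω₁=-0.227, θ₂=0.009, ω₂=-0.053
apply F[6]=-0.975 → step 7: x=0.033, v=0.235, θ₁=0.010, ω₁=-0.198, θ₂=0.008, ω₂=-0.055
apply F[7]=-1.015 → step 8: x=0.038, v=0.212, θ₁=0.007, ω₁=-0.171, θ₂=0.007, ω₂=-0.056
apply F[8]=-0.998 → step 9: x=0.042, v=0.191, θ₁=0.004, ω₁=-0.146, θ₂=0.006, ω₂=-0.055
apply F[9]=-0.952 → step 10: x=0.045, v=0.170, θ₁=0.001, ω₁=-0.123, θ₂=0.005, ω₂=-0.054
apply F[10]=-0.894 → step 11: x=0.049, v=0.152, θ₁=-0.001, ω₁=-0.103, θ₂=0.004, ω₂=-0.052
apply F[11]=-0.831 → step 12: x=0.051, v=0.134, θ₁=-0.003, ω₁=-0.085, θ₂=0.003, ω₂=-0.049
apply F[12]=-0.769 → step 13: x=0.054, v=0.119, θ₁=-0.005, ω₁=-0.070, θ₂=0.002, ω₂=-0.046
apply F[13]=-0.708 → step 14: x=0.056, v=0.105, θ₁=-0.006, ω₁=-0.056, θ₂=0.001, ω₂=-0.043
apply F[14]=-0.653 → step 15: x=0.058, v=0.092, θ₁=-0.007, ω₁=-0.045, θ₂=-0.000, ω₂=-0.040
apply F[15]=-0.599 → step 16: x=0.060, v=0.080, θ₁=-0.008, ω₁=-0.035, θ₂=-0.001, ω₂=-0.036
apply F[16]=-0.551 → step 17: x=0.061, v=0.070, θ₁=-0.008, ω₁=-0.026, θ₂=-0.002, ω₂=-0.033
apply F[17]=-0.505 → step 18: x=0.063, v=0.060, θ₁=-0.009, ω₁=-0.019, θ₂=-0.002, ω₂=-0.030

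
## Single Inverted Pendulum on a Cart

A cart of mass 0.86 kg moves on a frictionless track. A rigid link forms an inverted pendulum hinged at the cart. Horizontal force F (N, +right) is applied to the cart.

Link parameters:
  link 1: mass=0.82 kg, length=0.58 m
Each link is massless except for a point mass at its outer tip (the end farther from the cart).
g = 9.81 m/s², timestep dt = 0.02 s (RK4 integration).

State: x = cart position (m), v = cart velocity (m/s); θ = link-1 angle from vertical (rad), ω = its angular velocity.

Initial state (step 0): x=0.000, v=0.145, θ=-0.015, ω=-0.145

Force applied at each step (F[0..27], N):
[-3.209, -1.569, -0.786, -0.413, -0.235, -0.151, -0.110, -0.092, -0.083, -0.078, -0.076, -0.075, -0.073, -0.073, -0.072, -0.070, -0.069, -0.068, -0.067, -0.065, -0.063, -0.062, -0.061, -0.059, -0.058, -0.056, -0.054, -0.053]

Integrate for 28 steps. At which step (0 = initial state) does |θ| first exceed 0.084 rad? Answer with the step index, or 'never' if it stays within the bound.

apply F[0]=-3.209 → step 1: x=0.002, v=0.073, θ=-0.017, ω=-0.027
apply F[1]=-1.569 → step 2: x=0.003, v=0.040, θ=-0.017, ω=0.025
apply F[2]=-0.786 → step 3: x=0.004, v=0.025, θ=-0.016, ω=0.045
apply F[3]=-0.413 → step 4: x=0.004, v=0.018, θ=-0.015, ω=0.052
apply F[4]=-0.235 → step 5: x=0.005, v=0.015, θ=-0.014, ω=0.052
apply F[5]=-0.151 → step 6: x=0.005, v=0.014, θ=-0.013, ω=0.049
apply F[6]=-0.110 → step 7: x=0.005, v=0.014, θ=-0.012, ω=0.045
apply F[7]=-0.092 → step 8: x=0.006, v=0.014, θ=-0.011, ω=0.041
apply F[8]=-0.083 → step 9: x=0.006, v=0.014, θ=-0.010, ω=0.037
apply F[9]=-0.078 → step 10: x=0.006, v=0.014, θ=-0.010, ω=0.033
apply F[10]=-0.076 → step 11: x=0.006, v=0.014, θ=-0.009, ω=0.030
apply F[11]=-0.075 → step 12: x=0.007, v=0.014, θ=-0.009, ω=0.027
apply F[12]=-0.073 → step 13: x=0.007, v=0.014, θ=-0.008, ω=0.025
apply F[13]=-0.073 → step 14: x=0.007, v=0.014, θ=-0.008, ω=0.023
apply F[14]=-0.072 → step 15: x=0.008, v=0.014, θ=-0.007, ω=0.021
apply F[15]=-0.070 → step 16: x=0.008, v=0.013, θ=-0.007, ω=0.019
apply F[16]=-0.069 → step 17: x=0.008, v=0.013, θ=-0.006, ω=0.017
apply F[17]=-0.068 → step 18: x=0.008, v=0.013, θ=-0.006, ω=0.016
apply F[18]=-0.067 → step 19: x=0.009, v=0.012, θ=-0.006, ω=0.015
apply F[19]=-0.065 → step 20: x=0.009, v=0.012, θ=-0.005, ω=0.013
apply F[20]=-0.063 → step 21: x=0.009, v=0.011, θ=-0.005, ω=0.012
apply F[21]=-0.062 → step 22: x=0.009, v=0.011, θ=-0.005, ω=0.012
apply F[22]=-0.061 → step 23: x=0.010, v=0.010, θ=-0.005, ω=0.011
apply F[23]=-0.059 → step 24: x=0.010, v=0.010, θ=-0.005, ω=0.010
apply F[24]=-0.058 → step 25: x=0.010, v=0.009, θ=-0.004, ω=0.009
apply F[25]=-0.056 → step 26: x=0.010, v=0.009, θ=-0.004, ω=0.009
apply F[26]=-0.054 → step 27: x=0.010, v=0.008, θ=-0.004, ω=0.008
apply F[27]=-0.053 → step 28: x=0.010, v=0.008, θ=-0.004, ω=0.008
max |θ| = 0.017 ≤ 0.084 over all 29 states.

Answer: never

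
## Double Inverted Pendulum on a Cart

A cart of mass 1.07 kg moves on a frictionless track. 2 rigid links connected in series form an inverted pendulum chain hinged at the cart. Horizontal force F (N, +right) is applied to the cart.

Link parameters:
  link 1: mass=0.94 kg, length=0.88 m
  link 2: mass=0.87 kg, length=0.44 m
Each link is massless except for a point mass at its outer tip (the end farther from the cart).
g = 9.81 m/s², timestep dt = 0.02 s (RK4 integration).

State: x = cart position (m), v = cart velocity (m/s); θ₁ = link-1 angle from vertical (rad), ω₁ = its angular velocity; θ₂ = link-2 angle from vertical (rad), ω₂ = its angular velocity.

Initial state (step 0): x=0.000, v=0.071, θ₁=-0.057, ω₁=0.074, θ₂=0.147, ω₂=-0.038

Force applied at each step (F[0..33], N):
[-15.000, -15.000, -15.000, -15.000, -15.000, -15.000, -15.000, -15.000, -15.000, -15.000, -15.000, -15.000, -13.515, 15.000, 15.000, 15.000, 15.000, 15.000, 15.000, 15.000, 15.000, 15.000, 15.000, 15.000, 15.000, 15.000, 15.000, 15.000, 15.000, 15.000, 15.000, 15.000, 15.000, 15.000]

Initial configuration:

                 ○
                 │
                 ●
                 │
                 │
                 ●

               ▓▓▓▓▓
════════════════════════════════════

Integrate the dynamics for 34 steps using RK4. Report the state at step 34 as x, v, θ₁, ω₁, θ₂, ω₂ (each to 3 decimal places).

Answer: x=-0.718, v=3.161, θ₁=2.300, ω₁=6.989, θ₂=0.694, ω₂=3.577

Derivation:
apply F[0]=-15.000 → step 1: x=-0.001, v=-0.190, θ₁=-0.053, ω₁=0.316, θ₂=0.148, ω₂=0.140
apply F[1]=-15.000 → step 2: x=-0.008, v=-0.454, θ₁=-0.044, ω₁=0.565, θ₂=0.153, ω₂=0.311
apply F[2]=-15.000 → step 3: x=-0.019, v=-0.723, θ₁=-0.030, ω₁=0.823, θ₂=0.160, ω₂=0.472
apply F[3]=-15.000 → step 4: x=-0.037, v=-0.996, θ₁=-0.011, ω₁=1.095, θ₂=0.171, ω₂=0.618
apply F[4]=-15.000 → step 5: x=-0.059, v=-1.277, θ₁=0.013, ω₁=1.385, θ₂=0.185, ω₂=0.743
apply F[5]=-15.000 → step 6: x=-0.088, v=-1.564, θ₁=0.044, ω₁=1.694, θ₂=0.201, ω₂=0.843
apply F[6]=-15.000 → step 7: x=-0.122, v=-1.856, θ₁=0.081, ω₁=2.022, θ₂=0.219, ω₂=0.915
apply F[7]=-15.000 → step 8: x=-0.162, v=-2.149, θ₁=0.125, ω₁=2.367, θ₂=0.237, ω₂=0.957
apply F[8]=-15.000 → step 9: x=-0.208, v=-2.437, θ₁=0.176, ω₁=2.721, θ₂=0.257, ω₂=0.971
apply F[9]=-15.000 → step 10: x=-0.259, v=-2.712, θ₁=0.234, ω₁=3.073, θ₂=0.276, ω₂=0.968
apply F[10]=-15.000 → step 11: x=-0.316, v=-2.963, θ₁=0.299, ω₁=3.408, θ₂=0.295, ω₂=0.963
apply F[11]=-15.000 → step 12: x=-0.378, v=-3.180, θ₁=0.370, ω₁=3.711, θ₂=0.315, ω₂=0.978
apply F[12]=-13.515 → step 13: x=-0.443, v=-3.336, θ₁=0.447, ω₁=3.949, θ₂=0.335, ω₂=1.031
apply F[13]=+15.000 → step 14: x=-0.507, v=-3.076, θ₁=0.524, ω₁=3.795, θ₂=0.355, ω₂=1.014
apply F[14]=+15.000 → step 15: x=-0.566, v=-2.835, θ₁=0.599, ω₁=3.689, θ₂=0.375, ω₂=0.978
apply F[15]=+15.000 → step 16: x=-0.620, v=-2.606, θ₁=0.672, ω₁=3.625, θ₂=0.394, ω₂=0.921
apply F[16]=+15.000 → step 17: x=-0.670, v=-2.387, θ₁=0.744, ω₁=3.596, θ₂=0.412, ω₂=0.849
apply F[17]=+15.000 → step 18: x=-0.716, v=-2.171, θ₁=0.816, ω₁=3.596, θ₂=0.428, ω₂=0.765
apply F[18]=+15.000 → step 19: x=-0.757, v=-1.957, θ₁=0.888, ω₁=3.623, θ₂=0.442, ω₂=0.673
apply F[19]=+15.000 → step 20: x=-0.794, v=-1.740, θ₁=0.961, ω₁=3.672, θ₂=0.455, ω₂=0.579
apply F[20]=+15.000 → step 21: x=-0.827, v=-1.517, θ₁=1.035, ω₁=3.740, θ₂=0.466, ω₂=0.488
apply F[21]=+15.000 → step 22: x=-0.855, v=-1.287, θ₁=1.111, ω₁=3.827, θ₂=0.474, ω₂=0.405
apply F[22]=+15.000 → step 23: x=-0.878, v=-1.046, θ₁=1.188, ω₁=3.931, θ₂=0.482, ω₂=0.335
apply F[23]=+15.000 → step 24: x=-0.897, v=-0.793, θ₁=1.268, ω₁=4.053, θ₂=0.488, ω₂=0.285
apply F[24]=+15.000 → step 25: x=-0.910, v=-0.524, θ₁=1.351, ω₁=4.193, θ₂=0.493, ω₂=0.262
apply F[25]=+15.000 → step 26: x=-0.917, v=-0.238, θ₁=1.436, ω₁=4.353, θ₂=0.499, ω₂=0.274
apply F[26]=+15.000 → step 27: x=-0.919, v=0.068, θ₁=1.525, ω₁=4.536, θ₂=0.505, ω₂=0.329
apply F[27]=+15.000 → step 28: x=-0.915, v=0.398, θ₁=1.618, ω₁=4.746, θ₂=0.512, ω₂=0.441
apply F[28]=+15.000 → step 29: x=-0.903, v=0.754, θ₁=1.715, ω₁=4.988, θ₂=0.523, ω₂=0.622
apply F[29]=+15.000 → step 30: x=-0.884, v=1.143, θ₁=1.818, ω₁=5.268, θ₂=0.538, ω₂=0.893
apply F[30]=+15.000 → step 31: x=-0.857, v=1.571, θ₁=1.926, ω₁=5.597, θ₂=0.559, ω₂=1.279
apply F[31]=+15.000 → step 32: x=-0.821, v=2.044, θ₁=2.042, ω₁=5.986, θ₂=0.590, ω₂=1.817
apply F[32]=+15.000 → step 33: x=-0.775, v=2.571, θ₁=2.166, ω₁=6.446, θ₂=0.633, ω₂=2.558
apply F[33]=+15.000 → step 34: x=-0.718, v=3.161, θ₁=2.300, ω₁=6.989, θ₂=0.694, ω₂=3.577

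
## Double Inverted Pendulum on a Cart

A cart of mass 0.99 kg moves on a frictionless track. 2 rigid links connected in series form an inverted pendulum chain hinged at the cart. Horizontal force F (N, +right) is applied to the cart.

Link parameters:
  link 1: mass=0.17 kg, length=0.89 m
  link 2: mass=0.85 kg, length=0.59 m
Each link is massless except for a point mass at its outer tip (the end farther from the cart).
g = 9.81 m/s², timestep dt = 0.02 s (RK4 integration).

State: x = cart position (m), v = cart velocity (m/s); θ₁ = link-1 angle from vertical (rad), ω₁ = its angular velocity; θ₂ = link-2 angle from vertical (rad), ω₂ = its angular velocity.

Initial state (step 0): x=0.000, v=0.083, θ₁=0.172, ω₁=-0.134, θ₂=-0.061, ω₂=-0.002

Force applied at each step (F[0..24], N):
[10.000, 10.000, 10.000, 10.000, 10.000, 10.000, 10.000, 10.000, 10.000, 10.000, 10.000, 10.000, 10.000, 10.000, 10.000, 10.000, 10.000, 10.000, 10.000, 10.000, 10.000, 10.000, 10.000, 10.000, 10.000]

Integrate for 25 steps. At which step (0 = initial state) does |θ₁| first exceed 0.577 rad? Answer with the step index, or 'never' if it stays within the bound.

apply F[0]=+10.000 → step 1: x=0.003, v=0.254, θ₁=0.170, ω₁=-0.065, θ₂=-0.065, ω₂=-0.413
apply F[1]=+10.000 → step 2: x=0.010, v=0.427, θ₁=0.169, ω₁=0.001, θ₂=-0.078, ω₂=-0.826
apply F[2]=+10.000 → step 3: x=0.020, v=0.601, θ₁=0.170, ω₁=0.064, θ₂=-0.098, ω₂=-1.240
apply F[3]=+10.000 → step 4: x=0.034, v=0.777, θ₁=0.172, ω₁=0.120, θ₂=-0.127, ω₂=-1.655
apply F[4]=+10.000 → step 5: x=0.052, v=0.956, θ₁=0.175, ω₁=0.162, θ₂=-0.164, ω₂=-2.064
apply F[5]=+10.000 → step 6: x=0.073, v=1.139, θ₁=0.178, ω₁=0.181, θ₂=-0.210, ω₂=-2.456
apply F[6]=+10.000 → step 7: x=0.097, v=1.324, θ₁=0.182, ω₁=0.171, θ₂=-0.262, ω₂=-2.824
apply F[7]=+10.000 → step 8: x=0.125, v=1.513, θ₁=0.185, ω₁=0.123, θ₂=-0.322, ω₂=-3.161
apply F[8]=+10.000 → step 9: x=0.158, v=1.703, θ₁=0.186, ω₁=0.034, θ₂=-0.389, ω₂=-3.466
apply F[9]=+10.000 → step 10: x=0.194, v=1.897, θ₁=0.186, ω₁=-0.097, θ₂=-0.461, ω₂=-3.739
apply F[10]=+10.000 → step 11: x=0.234, v=2.091, θ₁=0.182, ω₁=-0.271, θ₂=-0.538, ω₂=-3.984
apply F[11]=+10.000 → step 12: x=0.277, v=2.288, θ₁=0.175, ω₁=-0.488, θ₂=-0.620, ω₂=-4.204
apply F[12]=+10.000 → step 13: x=0.325, v=2.485, θ₁=0.162, ω₁=-0.748, θ₂=-0.706, ω₂=-4.400
apply F[13]=+10.000 → step 14: x=0.377, v=2.684, θ₁=0.145, ω₁=-1.051, θ₂=-0.796, ω₂=-4.571
apply F[14]=+10.000 → step 15: x=0.432, v=2.883, θ₁=0.120, ω₁=-1.397, θ₂=-0.889, ω₂=-4.714
apply F[15]=+10.000 → step 16: x=0.492, v=3.084, θ₁=0.088, ω₁=-1.785, θ₂=-0.984, ω₂=-4.822
apply F[16]=+10.000 → step 17: x=0.556, v=3.286, θ₁=0.048, ω₁=-2.213, θ₂=-1.081, ω₂=-4.883
apply F[17]=+10.000 → step 18: x=0.623, v=3.488, θ₁=-0.000, ω₁=-2.676, θ₂=-1.179, ω₂=-4.883
apply F[18]=+10.000 → step 19: x=0.695, v=3.689, θ₁=-0.059, ω₁=-3.167, θ₂=-1.276, ω₂=-4.802
apply F[19]=+10.000 → step 20: x=0.771, v=3.889, θ₁=-0.127, ω₁=-3.677, θ₂=-1.370, ω₂=-4.617
apply F[20]=+10.000 → step 21: x=0.851, v=4.086, θ₁=-0.206, ω₁=-4.195, θ₂=-1.460, ω₂=-4.307
apply F[21]=+10.000 → step 22: x=0.934, v=4.276, θ₁=-0.295, ω₁=-4.711, θ₂=-1.542, ω₂=-3.848
apply F[22]=+10.000 → step 23: x=1.022, v=4.455, θ₁=-0.394, ω₁=-5.221, θ₂=-1.613, ω₂=-3.221
apply F[23]=+10.000 → step 24: x=1.113, v=4.618, θ₁=-0.504, ω₁=-5.731, θ₂=-1.669, ω₂=-2.409
apply F[24]=+10.000 → step 25: x=1.206, v=4.759, θ₁=-0.624, ω₁=-6.262, θ₂=-1.708, ω₂=-1.388
|θ₁| = 0.624 > 0.577 first at step 25.

Answer: 25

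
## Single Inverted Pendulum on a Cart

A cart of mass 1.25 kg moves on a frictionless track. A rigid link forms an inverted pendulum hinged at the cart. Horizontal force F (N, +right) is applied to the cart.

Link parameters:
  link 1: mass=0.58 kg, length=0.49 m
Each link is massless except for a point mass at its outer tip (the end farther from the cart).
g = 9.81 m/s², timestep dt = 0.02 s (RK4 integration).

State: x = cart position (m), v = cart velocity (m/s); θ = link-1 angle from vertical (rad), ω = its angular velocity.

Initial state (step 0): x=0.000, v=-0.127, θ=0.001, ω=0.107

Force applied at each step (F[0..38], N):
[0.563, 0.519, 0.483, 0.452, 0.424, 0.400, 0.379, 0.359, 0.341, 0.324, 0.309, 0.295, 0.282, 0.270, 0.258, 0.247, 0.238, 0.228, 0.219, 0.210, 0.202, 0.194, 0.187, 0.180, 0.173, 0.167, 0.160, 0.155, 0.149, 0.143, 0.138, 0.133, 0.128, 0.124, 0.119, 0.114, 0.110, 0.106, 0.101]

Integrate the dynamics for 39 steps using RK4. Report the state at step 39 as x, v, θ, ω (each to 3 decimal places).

Answer: x=-0.035, v=-0.004, θ=0.006, ω=-0.010

Derivation:
apply F[0]=+0.563 → step 1: x=-0.002, v=-0.118, θ=0.003, ω=0.090
apply F[1]=+0.519 → step 2: x=-0.005, v=-0.110, θ=0.005, ω=0.075
apply F[2]=+0.483 → step 3: x=-0.007, v=-0.103, θ=0.006, ω=0.062
apply F[3]=+0.452 → step 4: x=-0.009, v=-0.096, θ=0.007, ω=0.052
apply F[4]=+0.424 → step 5: x=-0.011, v=-0.090, θ=0.008, ω=0.042
apply F[5]=+0.400 → step 6: x=-0.012, v=-0.085, θ=0.009, ω=0.034
apply F[6]=+0.379 → step 7: x=-0.014, v=-0.079, θ=0.009, ω=0.027
apply F[7]=+0.359 → step 8: x=-0.016, v=-0.075, θ=0.010, ω=0.021
apply F[8]=+0.341 → step 9: x=-0.017, v=-0.070, θ=0.010, ω=0.016
apply F[9]=+0.324 → step 10: x=-0.018, v=-0.066, θ=0.011, ω=0.011
apply F[10]=+0.309 → step 11: x=-0.020, v=-0.062, θ=0.011, ω=0.007
apply F[11]=+0.295 → step 12: x=-0.021, v=-0.058, θ=0.011, ω=0.004
apply F[12]=+0.282 → step 13: x=-0.022, v=-0.055, θ=0.011, ω=0.001
apply F[13]=+0.270 → step 14: x=-0.023, v=-0.051, θ=0.011, ω=-0.001
apply F[14]=+0.258 → step 15: x=-0.024, v=-0.048, θ=0.011, ω=-0.003
apply F[15]=+0.247 → step 16: x=-0.025, v=-0.045, θ=0.011, ω=-0.005
apply F[16]=+0.238 → step 17: x=-0.026, v=-0.042, θ=0.011, ω=-0.006
apply F[17]=+0.228 → step 18: x=-0.027, v=-0.040, θ=0.011, ω=-0.008
apply F[18]=+0.219 → step 19: x=-0.027, v=-0.037, θ=0.010, ω=-0.009
apply F[19]=+0.210 → step 20: x=-0.028, v=-0.035, θ=0.010, ω=-0.009
apply F[20]=+0.202 → step 21: x=-0.029, v=-0.032, θ=0.010, ω=-0.010
apply F[21]=+0.194 → step 22: x=-0.030, v=-0.030, θ=0.010, ω=-0.011
apply F[22]=+0.187 → step 23: x=-0.030, v=-0.028, θ=0.010, ω=-0.011
apply F[23]=+0.180 → step 24: x=-0.031, v=-0.026, θ=0.009, ω=-0.011
apply F[24]=+0.173 → step 25: x=-0.031, v=-0.024, θ=0.009, ω=-0.012
apply F[25]=+0.167 → step 26: x=-0.032, v=-0.022, θ=0.009, ω=-0.012
apply F[26]=+0.160 → step 27: x=-0.032, v=-0.020, θ=0.009, ω=-0.012
apply F[27]=+0.155 → step 28: x=-0.032, v=-0.019, θ=0.008, ω=-0.012
apply F[28]=+0.149 → step 29: x=-0.033, v=-0.017, θ=0.008, ω=-0.012
apply F[29]=+0.143 → step 30: x=-0.033, v=-0.016, θ=0.008, ω=-0.012
apply F[30]=+0.138 → step 31: x=-0.033, v=-0.014, θ=0.008, ω=-0.012
apply F[31]=+0.133 → step 32: x=-0.034, v=-0.013, θ=0.007, ω=-0.012
apply F[32]=+0.128 → step 33: x=-0.034, v=-0.011, θ=0.007, ω=-0.012
apply F[33]=+0.124 → step 34: x=-0.034, v=-0.010, θ=0.007, ω=-0.011
apply F[34]=+0.119 → step 35: x=-0.034, v=-0.009, θ=0.007, ω=-0.011
apply F[35]=+0.114 → step 36: x=-0.034, v=-0.007, θ=0.007, ω=-0.011
apply F[36]=+0.110 → step 37: x=-0.035, v=-0.006, θ=0.006, ω=-0.011
apply F[37]=+0.106 → step 38: x=-0.035, v=-0.005, θ=0.006, ω=-0.011
apply F[38]=+0.101 → step 39: x=-0.035, v=-0.004, θ=0.006, ω=-0.010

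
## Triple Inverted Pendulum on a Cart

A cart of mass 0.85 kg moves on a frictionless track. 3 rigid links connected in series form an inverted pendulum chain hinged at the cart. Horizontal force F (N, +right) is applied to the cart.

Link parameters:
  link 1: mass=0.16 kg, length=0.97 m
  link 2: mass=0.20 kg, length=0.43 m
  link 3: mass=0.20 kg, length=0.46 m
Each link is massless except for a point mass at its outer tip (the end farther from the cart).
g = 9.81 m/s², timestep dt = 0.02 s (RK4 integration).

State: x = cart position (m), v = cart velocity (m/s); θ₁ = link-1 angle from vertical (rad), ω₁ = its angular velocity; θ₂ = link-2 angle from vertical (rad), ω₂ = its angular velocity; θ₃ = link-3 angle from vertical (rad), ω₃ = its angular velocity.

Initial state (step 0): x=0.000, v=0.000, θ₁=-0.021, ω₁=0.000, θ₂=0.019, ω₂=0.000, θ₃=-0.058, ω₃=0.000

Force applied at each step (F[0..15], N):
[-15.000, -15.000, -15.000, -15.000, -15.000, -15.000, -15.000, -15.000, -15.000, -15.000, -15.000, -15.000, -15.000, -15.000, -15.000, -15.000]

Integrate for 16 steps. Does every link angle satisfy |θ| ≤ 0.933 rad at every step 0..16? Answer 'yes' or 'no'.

Answer: yes

Derivation:
apply F[0]=-15.000 → step 1: x=-0.004, v=-0.350, θ₁=-0.018, ω₁=0.337, θ₂=0.020, ω₂=0.100, θ₃=-0.059, ω₃=-0.067
apply F[1]=-15.000 → step 2: x=-0.014, v=-0.702, θ₁=-0.007, ω₁=0.679, θ₂=0.023, ω₂=0.191, θ₃=-0.061, ω₃=-0.135
apply F[2]=-15.000 → step 3: x=-0.032, v=-1.055, θ₁=0.010, ω₁=1.032, θ₂=0.028, ω₂=0.263, θ₃=-0.064, ω₃=-0.203
apply F[3]=-15.000 → step 4: x=-0.056, v=-1.410, θ₁=0.034, ω₁=1.398, θ₂=0.033, ω₂=0.310, θ₃=-0.069, ω₃=-0.269
apply F[4]=-15.000 → step 5: x=-0.088, v=-1.767, θ₁=0.066, ω₁=1.779, θ₂=0.040, ω₂=0.329, θ₃=-0.075, ω₃=-0.329
apply F[5]=-15.000 → step 6: x=-0.127, v=-2.124, θ₁=0.105, ω₁=2.173, θ₂=0.046, ω₂=0.325, θ₃=-0.082, ω₃=-0.374
apply F[6]=-15.000 → step 7: x=-0.173, v=-2.480, θ₁=0.153, ω₁=2.570, θ₂=0.053, ω₂=0.313, θ₃=-0.090, ω₃=-0.395
apply F[7]=-15.000 → step 8: x=-0.226, v=-2.831, θ₁=0.208, ω₁=2.955, θ₂=0.059, ω₂=0.326, θ₃=-0.097, ω₃=-0.383
apply F[8]=-15.000 → step 9: x=-0.286, v=-3.172, θ₁=0.271, ω₁=3.311, θ₂=0.066, ω₂=0.407, θ₃=-0.105, ω₃=-0.331
apply F[9]=-15.000 → step 10: x=-0.353, v=-3.500, θ₁=0.340, ω₁=3.620, θ₂=0.076, ω₂=0.598, θ₃=-0.110, ω₃=-0.236
apply F[10]=-15.000 → step 11: x=-0.426, v=-3.812, θ₁=0.415, ω₁=3.872, θ₂=0.091, ω₂=0.926, θ₃=-0.114, ω₃=-0.100
apply F[11]=-15.000 → step 12: x=-0.505, v=-4.106, θ₁=0.494, ω₁=4.065, θ₂=0.114, ω₂=1.400, θ₃=-0.114, ω₃=0.077
apply F[12]=-15.000 → step 13: x=-0.590, v=-4.384, θ₁=0.577, ω₁=4.200, θ₂=0.148, ω₂=2.009, θ₃=-0.110, ω₃=0.297
apply F[13]=-15.000 → step 14: x=-0.680, v=-4.643, θ₁=0.662, ω₁=4.278, θ₂=0.195, ω₂=2.734, θ₃=-0.102, ω₃=0.571
apply F[14]=-15.000 → step 15: x=-0.776, v=-4.883, θ₁=0.748, ω₁=4.299, θ₂=0.258, ω₂=3.547, θ₃=-0.087, ω₃=0.915
apply F[15]=-15.000 → step 16: x=-0.876, v=-5.104, θ₁=0.834, ω₁=4.262, θ₂=0.337, ω₂=4.412, θ₃=-0.065, ω₃=1.356
Max |angle| over trajectory = 0.834 rad; bound = 0.933 → within bound.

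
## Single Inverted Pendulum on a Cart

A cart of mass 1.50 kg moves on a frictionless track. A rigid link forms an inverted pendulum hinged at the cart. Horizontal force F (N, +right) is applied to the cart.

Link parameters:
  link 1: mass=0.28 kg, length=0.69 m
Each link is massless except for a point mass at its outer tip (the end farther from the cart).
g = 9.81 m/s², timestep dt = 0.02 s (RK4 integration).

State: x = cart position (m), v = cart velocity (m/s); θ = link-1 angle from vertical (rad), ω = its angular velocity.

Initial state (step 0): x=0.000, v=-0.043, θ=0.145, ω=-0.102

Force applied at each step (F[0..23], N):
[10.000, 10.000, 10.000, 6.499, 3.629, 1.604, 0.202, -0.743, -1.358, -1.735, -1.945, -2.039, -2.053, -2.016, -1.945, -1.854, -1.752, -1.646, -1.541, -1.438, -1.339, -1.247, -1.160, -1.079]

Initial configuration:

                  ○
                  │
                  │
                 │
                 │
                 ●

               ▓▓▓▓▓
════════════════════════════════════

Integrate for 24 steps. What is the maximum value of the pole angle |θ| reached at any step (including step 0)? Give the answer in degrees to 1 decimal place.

apply F[0]=+10.000 → step 1: x=0.000, v=0.085, θ=0.142, ω=-0.244
apply F[1]=+10.000 → step 2: x=0.003, v=0.213, θ=0.135, ω=-0.389
apply F[2]=+10.000 → step 3: x=0.009, v=0.341, θ=0.126, ω=-0.536
apply F[3]=+6.499 → step 4: x=0.017, v=0.423, θ=0.114, ω=-0.620
apply F[4]=+3.629 → step 5: x=0.025, v=0.467, θ=0.102, ω=-0.653
apply F[5]=+1.604 → step 6: x=0.035, v=0.485, θ=0.089, ω=-0.652
apply F[6]=+0.202 → step 7: x=0.045, v=0.485, θ=0.076, ω=-0.629
apply F[7]=-0.743 → step 8: x=0.054, v=0.473, θ=0.064, ω=-0.591
apply F[8]=-1.358 → step 9: x=0.064, v=0.453, θ=0.052, ω=-0.545
apply F[9]=-1.735 → step 10: x=0.072, v=0.428, θ=0.042, ω=-0.496
apply F[10]=-1.945 → step 11: x=0.081, v=0.401, θ=0.032, ω=-0.446
apply F[11]=-2.039 → step 12: x=0.088, v=0.372, θ=0.024, ω=-0.397
apply F[12]=-2.053 → step 13: x=0.096, v=0.344, θ=0.017, ω=-0.351
apply F[13]=-2.016 → step 14: x=0.102, v=0.317, θ=0.010, ω=-0.307
apply F[14]=-1.945 → step 15: x=0.108, v=0.291, θ=0.004, ω=-0.267
apply F[15]=-1.854 → step 16: x=0.114, v=0.266, θ=-0.001, ω=-0.231
apply F[16]=-1.752 → step 17: x=0.119, v=0.243, θ=-0.005, ω=-0.198
apply F[17]=-1.646 → step 18: x=0.124, v=0.221, θ=-0.009, ω=-0.169
apply F[18]=-1.541 → step 19: x=0.128, v=0.201, θ=-0.012, ω=-0.142
apply F[19]=-1.438 → step 20: x=0.132, v=0.182, θ=-0.014, ω=-0.119
apply F[20]=-1.339 → step 21: x=0.135, v=0.165, θ=-0.017, ω=-0.099
apply F[21]=-1.247 → step 22: x=0.138, v=0.149, θ=-0.018, ω=-0.080
apply F[22]=-1.160 → step 23: x=0.141, v=0.134, θ=-0.020, ω=-0.064
apply F[23]=-1.079 → step 24: x=0.144, v=0.121, θ=-0.021, ω=-0.050
Max |angle| over trajectory = 0.145 rad = 8.3°.

Answer: 8.3°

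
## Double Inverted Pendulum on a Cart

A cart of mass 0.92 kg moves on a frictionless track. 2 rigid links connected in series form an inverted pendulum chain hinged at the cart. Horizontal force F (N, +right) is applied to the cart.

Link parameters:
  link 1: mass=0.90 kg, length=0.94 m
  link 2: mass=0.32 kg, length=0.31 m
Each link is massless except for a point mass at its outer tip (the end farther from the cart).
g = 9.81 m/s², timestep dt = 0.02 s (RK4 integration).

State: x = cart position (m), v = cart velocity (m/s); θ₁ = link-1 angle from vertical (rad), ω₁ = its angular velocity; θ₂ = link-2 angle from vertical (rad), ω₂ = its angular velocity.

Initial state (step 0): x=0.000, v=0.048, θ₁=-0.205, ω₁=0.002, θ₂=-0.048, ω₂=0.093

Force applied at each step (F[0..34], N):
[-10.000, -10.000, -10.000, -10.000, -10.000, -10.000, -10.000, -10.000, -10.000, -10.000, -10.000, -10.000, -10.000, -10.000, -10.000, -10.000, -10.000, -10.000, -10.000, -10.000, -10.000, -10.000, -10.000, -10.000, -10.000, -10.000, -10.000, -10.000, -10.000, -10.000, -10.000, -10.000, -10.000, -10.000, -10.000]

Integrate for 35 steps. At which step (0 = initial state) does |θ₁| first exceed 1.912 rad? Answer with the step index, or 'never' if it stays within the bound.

Answer: never

Derivation:
apply F[0]=-10.000 → step 1: x=-0.001, v=-0.110, θ₁=-0.204, ω₁=0.111, θ₂=-0.045, ω₂=0.246
apply F[1]=-10.000 → step 2: x=-0.004, v=-0.268, θ₁=-0.201, ω₁=0.221, θ₂=-0.038, ω₂=0.401
apply F[2]=-10.000 → step 3: x=-0.011, v=-0.428, θ₁=-0.195, ω₁=0.333, θ₂=-0.029, ω₂=0.558
apply F[3]=-10.000 → step 4: x=-0.022, v=-0.590, θ₁=-0.187, ω₁=0.450, θ₂=-0.016, ω₂=0.718
apply F[4]=-10.000 → step 5: x=-0.035, v=-0.756, θ₁=-0.177, ω₁=0.571, θ₂=0.000, ω₂=0.881
apply F[5]=-10.000 → step 6: x=-0.052, v=-0.926, θ₁=-0.164, ω₁=0.700, θ₂=0.019, ω₂=1.046
apply F[6]=-10.000 → step 7: x=-0.072, v=-1.101, θ₁=-0.149, ω₁=0.838, θ₂=0.042, ω₂=1.213
apply F[7]=-10.000 → step 8: x=-0.096, v=-1.282, θ₁=-0.131, ω₁=0.985, θ₂=0.068, ω₂=1.382
apply F[8]=-10.000 → step 9: x=-0.123, v=-1.469, θ₁=-0.109, ω₁=1.144, θ₂=0.097, ω₂=1.549
apply F[9]=-10.000 → step 10: x=-0.155, v=-1.663, θ₁=-0.085, ω₁=1.317, θ₂=0.130, ω₂=1.712
apply F[10]=-10.000 → step 11: x=-0.190, v=-1.865, θ₁=-0.057, ω₁=1.504, θ₂=0.166, ω₂=1.868
apply F[11]=-10.000 → step 12: x=-0.229, v=-2.074, θ₁=-0.025, ω₁=1.707, θ₂=0.205, ω₂=2.013
apply F[12]=-10.000 → step 13: x=-0.273, v=-2.290, θ₁=0.012, ω₁=1.927, θ₂=0.246, ω₂=2.140
apply F[13]=-10.000 → step 14: x=-0.321, v=-2.512, θ₁=0.053, ω₁=2.162, θ₂=0.290, ω₂=2.243
apply F[14]=-10.000 → step 15: x=-0.373, v=-2.736, θ₁=0.098, ω₁=2.412, θ₂=0.336, ω₂=2.316
apply F[15]=-10.000 → step 16: x=-0.430, v=-2.959, θ₁=0.149, ω₁=2.672, θ₂=0.382, ω₂=2.353
apply F[16]=-10.000 → step 17: x=-0.492, v=-3.176, θ₁=0.205, ω₁=2.938, θ₂=0.429, ω₂=2.352
apply F[17]=-10.000 → step 18: x=-0.557, v=-3.380, θ₁=0.267, ω₁=3.203, θ₂=0.476, ω₂=2.312
apply F[18]=-10.000 → step 19: x=-0.627, v=-3.565, θ₁=0.333, ω₁=3.460, θ₂=0.522, ω₂=2.240
apply F[19]=-10.000 → step 20: x=-0.700, v=-3.724, θ₁=0.405, ω₁=3.702, θ₂=0.566, ω₂=2.148
apply F[20]=-10.000 → step 21: x=-0.776, v=-3.851, θ₁=0.481, ω₁=3.924, θ₂=0.608, ω₂=2.050
apply F[21]=-10.000 → step 22: x=-0.854, v=-3.945, θ₁=0.562, ω₁=4.123, θ₂=0.648, ω₂=1.963
apply F[22]=-10.000 → step 23: x=-0.933, v=-4.004, θ₁=0.646, ω₁=4.298, θ₂=0.686, ω₂=1.905
apply F[23]=-10.000 → step 24: x=-1.014, v=-4.028, θ₁=0.734, ω₁=4.452, θ₂=0.724, ω₂=1.889
apply F[24]=-10.000 → step 25: x=-1.094, v=-4.018, θ₁=0.824, ω₁=4.588, θ₂=0.762, ω₂=1.927
apply F[25]=-10.000 → step 26: x=-1.174, v=-3.977, θ₁=0.917, ω₁=4.711, θ₂=0.802, ω₂=2.026
apply F[26]=-10.000 → step 27: x=-1.253, v=-3.908, θ₁=1.012, ω₁=4.825, θ₂=0.844, ω₂=2.189
apply F[27]=-10.000 → step 28: x=-1.330, v=-3.810, θ₁=1.110, ω₁=4.936, θ₂=0.890, ω₂=2.419
apply F[28]=-10.000 → step 29: x=-1.405, v=-3.686, θ₁=1.210, ω₁=5.047, θ₂=0.941, ω₂=2.717
apply F[29]=-10.000 → step 30: x=-1.477, v=-3.536, θ₁=1.312, ω₁=5.162, θ₂=0.999, ω₂=3.083
apply F[30]=-10.000 → step 31: x=-1.546, v=-3.359, θ₁=1.416, ω₁=5.286, θ₂=1.065, ω₂=3.518
apply F[31]=-10.000 → step 32: x=-1.612, v=-3.153, θ₁=1.523, ω₁=5.423, θ₂=1.140, ω₂=4.023
apply F[32]=-10.000 → step 33: x=-1.672, v=-2.916, θ₁=1.633, ω₁=5.575, θ₂=1.226, ω₂=4.601
apply F[33]=-10.000 → step 34: x=-1.728, v=-2.645, θ₁=1.747, ω₁=5.748, θ₂=1.325, ω₂=5.256
apply F[34]=-10.000 → step 35: x=-1.778, v=-2.335, θ₁=1.863, ω₁=5.947, θ₂=1.437, ω₂=5.994
max |θ₁| = 1.863 ≤ 1.912 over all 36 states.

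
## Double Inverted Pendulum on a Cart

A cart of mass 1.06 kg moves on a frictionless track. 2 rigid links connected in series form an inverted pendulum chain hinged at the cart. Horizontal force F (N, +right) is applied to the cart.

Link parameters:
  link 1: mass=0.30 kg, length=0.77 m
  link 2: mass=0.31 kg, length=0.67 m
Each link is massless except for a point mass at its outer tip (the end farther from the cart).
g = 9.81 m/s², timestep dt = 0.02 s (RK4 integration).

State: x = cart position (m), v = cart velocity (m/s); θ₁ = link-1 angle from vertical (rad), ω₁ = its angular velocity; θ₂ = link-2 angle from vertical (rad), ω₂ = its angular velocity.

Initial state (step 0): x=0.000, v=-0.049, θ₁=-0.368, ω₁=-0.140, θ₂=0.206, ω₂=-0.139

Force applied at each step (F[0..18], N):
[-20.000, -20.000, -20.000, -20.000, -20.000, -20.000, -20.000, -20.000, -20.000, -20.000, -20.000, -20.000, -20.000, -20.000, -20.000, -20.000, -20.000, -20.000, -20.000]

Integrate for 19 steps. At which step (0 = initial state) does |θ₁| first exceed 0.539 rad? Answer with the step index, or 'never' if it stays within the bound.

Answer: 19

Derivation:
apply F[0]=-20.000 → step 1: x=-0.004, v=-0.378, θ₁=-0.369, ω₁=0.026, θ₂=0.207, ω₂=0.242
apply F[1]=-20.000 → step 2: x=-0.015, v=-0.708, θ₁=-0.367, ω₁=0.194, θ₂=0.216, ω₂=0.623
apply F[2]=-20.000 → step 3: x=-0.033, v=-1.039, θ₁=-0.361, ω₁=0.369, θ₂=0.232, ω₂=1.002
apply F[3]=-20.000 → step 4: x=-0.057, v=-1.373, θ₁=-0.352, ω₁=0.557, θ₂=0.256, ω₂=1.374
apply F[4]=-20.000 → step 5: x=-0.088, v=-1.710, θ₁=-0.339, ω₁=0.763, θ₂=0.287, ω₂=1.738
apply F[5]=-20.000 → step 6: x=-0.125, v=-2.051, θ₁=-0.321, ω₁=0.995, θ₂=0.325, ω₂=2.087
apply F[6]=-20.000 → step 7: x=-0.170, v=-2.397, θ₁=-0.299, ω₁=1.258, θ₂=0.370, ω₂=2.415
apply F[7]=-20.000 → step 8: x=-0.221, v=-2.749, θ₁=-0.271, ω₁=1.558, θ₂=0.422, ω₂=2.716
apply F[8]=-20.000 → step 9: x=-0.280, v=-3.107, θ₁=-0.236, ω₁=1.902, θ₂=0.479, ω₂=2.979
apply F[9]=-20.000 → step 10: x=-0.345, v=-3.471, θ₁=-0.194, ω₁=2.295, θ₂=0.540, ω₂=3.191
apply F[10]=-20.000 → step 11: x=-0.419, v=-3.842, θ₁=-0.144, ω₁=2.742, θ₂=0.606, ω₂=3.337
apply F[11]=-20.000 → step 12: x=-0.499, v=-4.217, θ₁=-0.084, ω₁=3.246, θ₂=0.673, ω₂=3.398
apply F[12]=-20.000 → step 13: x=-0.587, v=-4.595, θ₁=-0.014, ω₁=3.808, θ₂=0.741, ω₂=3.351
apply F[13]=-20.000 → step 14: x=-0.683, v=-4.971, θ₁=0.068, ω₁=4.425, θ₂=0.806, ω₂=3.172
apply F[14]=-20.000 → step 15: x=-0.786, v=-5.337, θ₁=0.163, ω₁=5.091, θ₂=0.867, ω₂=2.838
apply F[15]=-20.000 → step 16: x=-0.896, v=-5.680, θ₁=0.272, ω₁=5.793, θ₂=0.919, ω₂=2.332
apply F[16]=-20.000 → step 17: x=-1.013, v=-5.984, θ₁=0.395, ω₁=6.514, θ₂=0.959, ω₂=1.660
apply F[17]=-20.000 → step 18: x=-1.135, v=-6.223, θ₁=0.533, ω₁=7.218, θ₂=0.984, ω₂=0.870
apply F[18]=-20.000 → step 19: x=-1.261, v=-6.370, θ₁=0.683, ω₁=7.844, θ₂=0.994, ω₂=0.082
|θ₁| = 0.683 > 0.539 first at step 19.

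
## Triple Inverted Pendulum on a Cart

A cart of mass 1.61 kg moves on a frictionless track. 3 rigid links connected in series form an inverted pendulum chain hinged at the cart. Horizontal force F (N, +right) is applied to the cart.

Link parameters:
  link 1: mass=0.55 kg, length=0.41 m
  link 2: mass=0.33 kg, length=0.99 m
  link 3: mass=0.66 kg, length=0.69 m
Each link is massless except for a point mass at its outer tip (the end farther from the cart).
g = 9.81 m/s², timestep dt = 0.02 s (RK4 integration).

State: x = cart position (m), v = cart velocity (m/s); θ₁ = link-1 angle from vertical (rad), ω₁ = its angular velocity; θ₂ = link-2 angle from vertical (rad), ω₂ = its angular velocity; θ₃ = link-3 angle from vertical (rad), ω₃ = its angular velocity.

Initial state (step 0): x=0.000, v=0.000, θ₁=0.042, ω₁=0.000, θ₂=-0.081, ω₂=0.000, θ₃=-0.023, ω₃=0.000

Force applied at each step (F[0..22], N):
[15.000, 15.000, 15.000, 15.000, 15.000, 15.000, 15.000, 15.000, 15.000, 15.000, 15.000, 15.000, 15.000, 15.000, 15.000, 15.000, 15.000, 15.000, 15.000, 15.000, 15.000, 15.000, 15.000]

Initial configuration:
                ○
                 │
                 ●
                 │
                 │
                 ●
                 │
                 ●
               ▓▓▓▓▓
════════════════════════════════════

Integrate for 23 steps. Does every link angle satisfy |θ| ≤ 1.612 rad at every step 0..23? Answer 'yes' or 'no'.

apply F[0]=+15.000 → step 1: x=0.002, v=0.179, θ₁=0.039, ω₁=-0.311, θ₂=-0.082, ω₂=-0.091, θ₃=-0.023, ω₃=0.050
apply F[1]=+15.000 → step 2: x=0.007, v=0.358, θ₁=0.029, ω₁=-0.634, θ₂=-0.085, ω₂=-0.179, θ₃=-0.021, ω₃=0.101
apply F[2]=+15.000 → step 3: x=0.016, v=0.541, θ₁=0.013, ω₁=-0.979, θ₂=-0.089, ω₂=-0.262, θ₃=-0.018, ω₃=0.155
apply F[3]=+15.000 → step 4: x=0.029, v=0.727, θ₁=-0.010, ω₁=-1.358, θ₂=-0.095, ω₂=-0.337, θ₃=-0.015, ω₃=0.213
apply F[4]=+15.000 → step 5: x=0.045, v=0.917, θ₁=-0.041, ω₁=-1.780, θ₂=-0.102, ω₂=-0.400, θ₃=-0.010, ω₃=0.274
apply F[5]=+15.000 → step 6: x=0.066, v=1.112, θ₁=-0.081, ω₁=-2.254, θ₂=-0.111, ω₂=-0.448, θ₃=-0.004, ω₃=0.336
apply F[6]=+15.000 → step 7: x=0.090, v=1.310, θ₁=-0.132, ω₁=-2.779, θ₂=-0.120, ω₂=-0.477, θ₃=0.003, ω₃=0.392
apply F[7]=+15.000 → step 8: x=0.118, v=1.508, θ₁=-0.193, ω₁=-3.345, θ₂=-0.130, ω₂=-0.489, θ₃=0.012, ω₃=0.436
apply F[8]=+15.000 → step 9: x=0.150, v=1.701, θ₁=-0.266, ω₁=-3.923, θ₂=-0.140, ω₂=-0.490, θ₃=0.021, ω₃=0.455
apply F[9]=+15.000 → step 10: x=0.186, v=1.883, θ₁=-0.350, ω₁=-4.476, θ₂=-0.150, ω₂=-0.492, θ₃=0.030, ω₃=0.442
apply F[10]=+15.000 → step 11: x=0.225, v=2.046, θ₁=-0.444, ω₁=-4.966, θ₂=-0.160, ω₂=-0.511, θ₃=0.038, ω₃=0.394
apply F[11]=+15.000 → step 12: x=0.268, v=2.189, θ₁=-0.548, ω₁=-5.370, θ₂=-0.170, ω₂=-0.562, θ₃=0.045, ω₃=0.313
apply F[12]=+15.000 → step 13: x=0.313, v=2.310, θ₁=-0.658, ω₁=-5.689, θ₂=-0.182, ω₂=-0.655, θ₃=0.051, ω₃=0.209
apply F[13]=+15.000 → step 14: x=0.360, v=2.413, θ₁=-0.775, ω₁=-5.938, θ₂=-0.197, ω₂=-0.792, θ₃=0.054, ω₃=0.089
apply F[14]=+15.000 → step 15: x=0.409, v=2.498, θ₁=-0.896, ω₁=-6.136, θ₂=-0.214, ω₂=-0.971, θ₃=0.054, ω₃=-0.039
apply F[15]=+15.000 → step 16: x=0.460, v=2.570, θ₁=-1.020, ω₁=-6.300, θ₂=-0.236, ω₂=-1.190, θ₃=0.052, ω₃=-0.172
apply F[16]=+15.000 → step 17: x=0.512, v=2.628, θ₁=-1.147, ω₁=-6.442, θ₂=-0.262, ω₂=-1.446, θ₃=0.047, ω₃=-0.309
apply F[17]=+15.000 → step 18: x=0.565, v=2.676, θ₁=-1.278, ω₁=-6.568, θ₂=-0.294, ω₂=-1.735, θ₃=0.040, ω₃=-0.450
apply F[18]=+15.000 → step 19: x=0.619, v=2.715, θ₁=-1.410, ω₁=-6.680, θ₂=-0.332, ω₂=-2.055, θ₃=0.029, ω₃=-0.597
apply F[19]=+15.000 → step 20: x=0.673, v=2.745, θ₁=-1.545, ω₁=-6.776, θ₂=-0.376, ω₂=-2.404, θ₃=0.016, ω₃=-0.753
apply F[20]=+15.000 → step 21: x=0.728, v=2.769, θ₁=-1.681, ω₁=-6.848, θ₂=-0.428, ω₂=-2.779, θ₃=-0.001, ω₃=-0.923
apply F[21]=+15.000 → step 22: x=0.784, v=2.790, θ₁=-1.818, ω₁=-6.885, θ₂=-0.488, ω₂=-3.173, θ₃=-0.021, ω₃=-1.112
apply F[22]=+15.000 → step 23: x=0.840, v=2.812, θ₁=-1.956, ω₁=-6.870, θ₂=-0.555, ω₂=-3.582, θ₃=-0.046, ω₃=-1.326
Max |angle| over trajectory = 1.956 rad; bound = 1.612 → exceeded.

Answer: no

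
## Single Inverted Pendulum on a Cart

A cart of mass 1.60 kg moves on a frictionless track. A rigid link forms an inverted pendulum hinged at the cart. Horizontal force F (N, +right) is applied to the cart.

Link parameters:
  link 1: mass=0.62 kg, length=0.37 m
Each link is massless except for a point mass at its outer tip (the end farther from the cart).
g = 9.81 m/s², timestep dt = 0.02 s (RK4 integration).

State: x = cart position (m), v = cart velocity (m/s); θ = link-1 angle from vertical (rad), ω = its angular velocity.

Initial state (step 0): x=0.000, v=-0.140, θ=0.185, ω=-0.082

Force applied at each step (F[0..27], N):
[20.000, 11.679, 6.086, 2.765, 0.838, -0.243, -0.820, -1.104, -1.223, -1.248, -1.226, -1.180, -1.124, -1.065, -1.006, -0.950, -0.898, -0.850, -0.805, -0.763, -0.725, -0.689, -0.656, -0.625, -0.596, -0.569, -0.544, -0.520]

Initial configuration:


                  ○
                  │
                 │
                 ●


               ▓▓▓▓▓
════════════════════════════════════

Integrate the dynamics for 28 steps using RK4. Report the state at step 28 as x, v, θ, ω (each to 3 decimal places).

Answer: x=0.092, v=0.050, θ=-0.016, ω=-0.006

Derivation:
apply F[0]=+20.000 → step 1: x=-0.000, v=0.094, θ=0.178, ω=-0.606
apply F[1]=+11.679 → step 2: x=0.003, v=0.226, θ=0.163, ω=-0.868
apply F[2]=+6.086 → step 3: x=0.008, v=0.290, θ=0.145, ω=-0.958
apply F[3]=+2.765 → step 4: x=0.014, v=0.314, θ=0.126, ω=-0.952
apply F[4]=+0.838 → step 5: x=0.020, v=0.316, θ=0.108, ω=-0.895
apply F[5]=-0.243 → step 6: x=0.026, v=0.306, θ=0.091, ω=-0.815
apply F[6]=-0.820 → step 7: x=0.032, v=0.290, θ=0.075, ω=-0.728
apply F[7]=-1.104 → step 8: x=0.038, v=0.271, θ=0.061, ω=-0.641
apply F[8]=-1.223 → step 9: x=0.043, v=0.252, θ=0.050, ω=-0.559
apply F[9]=-1.248 → step 10: x=0.048, v=0.233, θ=0.039, ω=-0.484
apply F[10]=-1.226 → step 11: x=0.053, v=0.215, θ=0.030, ω=-0.418
apply F[11]=-1.180 → step 12: x=0.057, v=0.198, θ=0.022, ω=-0.359
apply F[12]=-1.124 → step 13: x=0.060, v=0.182, θ=0.016, ω=-0.307
apply F[13]=-1.065 → step 14: x=0.064, v=0.168, θ=0.010, ω=-0.262
apply F[14]=-1.006 → step 15: x=0.067, v=0.155, θ=0.005, ω=-0.222
apply F[15]=-0.950 → step 16: x=0.070, v=0.143, θ=0.001, ω=-0.188
apply F[16]=-0.898 → step 17: x=0.073, v=0.132, θ=-0.002, ω=-0.158
apply F[17]=-0.850 → step 18: x=0.075, v=0.121, θ=-0.005, ω=-0.132
apply F[18]=-0.805 → step 19: x=0.078, v=0.112, θ=-0.008, ω=-0.110
apply F[19]=-0.763 → step 20: x=0.080, v=0.103, θ=-0.010, ω=-0.090
apply F[20]=-0.725 → step 21: x=0.082, v=0.095, θ=-0.011, ω=-0.074
apply F[21]=-0.689 → step 22: x=0.084, v=0.087, θ=-0.013, ω=-0.059
apply F[22]=-0.656 → step 23: x=0.085, v=0.080, θ=-0.014, ω=-0.047
apply F[23]=-0.625 → step 24: x=0.087, v=0.073, θ=-0.015, ω=-0.036
apply F[24]=-0.596 → step 25: x=0.088, v=0.067, θ=-0.015, ω=-0.027
apply F[25]=-0.569 → step 26: x=0.090, v=0.061, θ=-0.016, ω=-0.019
apply F[26]=-0.544 → step 27: x=0.091, v=0.055, θ=-0.016, ω=-0.012
apply F[27]=-0.520 → step 28: x=0.092, v=0.050, θ=-0.016, ω=-0.006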